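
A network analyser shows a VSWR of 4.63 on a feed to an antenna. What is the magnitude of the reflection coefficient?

|Γ| = (S − 1)/(S + 1) = (4.63 − 1)/(4.63 + 1) = 3.63/5.63

|Γ| ≈ 0.645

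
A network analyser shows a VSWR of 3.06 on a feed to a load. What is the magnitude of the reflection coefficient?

|Γ| = (S − 1)/(S + 1) = (3.06 − 1)/(3.06 + 1) = 2.06/4.06

|Γ| ≈ 0.507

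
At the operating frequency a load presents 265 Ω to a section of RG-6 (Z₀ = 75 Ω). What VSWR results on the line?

VSWR ≈ 3.53

Γ = (265 − 75)/(265 + 75) = 0.559
VSWR = (1 + 0.559)/(1 − 0.559)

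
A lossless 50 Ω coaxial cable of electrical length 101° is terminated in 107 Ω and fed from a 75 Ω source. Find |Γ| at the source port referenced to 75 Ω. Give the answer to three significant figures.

tan(βl) = -5.14
Z_in = Z_0·(Z_L + jZ_0·tanβl)/(Z_0 + jZ_L·tanβl) = 24 + j7.53 Ω
Γ_s = (Z_in − Z_s)/(Z_in + Z_s) = (-51 + j7.53)/(99 + j7.53), |Γ_s| = 0.519

|Γ| ≈ 0.519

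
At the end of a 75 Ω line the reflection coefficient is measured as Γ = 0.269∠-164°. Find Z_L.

Z_L ≈ 43.8 − j7 Ω

Z_L = Z_0·(1 + Γ)/(1 − Γ) = 75·(0.741 − j0.0741)/(1.26 + j0.0741)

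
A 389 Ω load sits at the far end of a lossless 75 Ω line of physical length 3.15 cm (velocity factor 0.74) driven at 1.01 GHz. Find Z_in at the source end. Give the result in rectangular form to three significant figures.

Z_in ≈ 23 − j55.9 Ω

λ = v/f = 0.74·c / 1.01 GHz = 0.22 m
βl = 2π·l/λ = 2π × 0.143 = 51.6°
tan(βl) = tan(51.6°) = 1.26
Z_in = Z_0·(Z_L + jZ_0·tanβl)/(Z_0 + jZ_L·tanβl)
     = 75·(389 + j94.6)/(75 + j491)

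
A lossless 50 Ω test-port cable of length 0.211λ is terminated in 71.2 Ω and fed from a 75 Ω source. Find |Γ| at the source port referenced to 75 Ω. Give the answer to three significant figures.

βl = 2π × 0.211 = 76°
tan(βl) = 4
Z_in = Z_0·(Z_L + jZ_0·tanβl)/(Z_0 + jZ_L·tanβl) = 36.2 − j6.15 Ω
Γ_s = (Z_in − Z_s)/(Z_in + Z_s) = (-38.8 − j6.15)/(111 − j6.15), |Γ_s| = 0.353

|Γ| ≈ 0.353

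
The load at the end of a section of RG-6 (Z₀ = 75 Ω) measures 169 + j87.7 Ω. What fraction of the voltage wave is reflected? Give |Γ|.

|Γ| ≈ 0.496

Γ = (Z_L − Z_0)/(Z_L + Z_0) = (94 + j87.7)/(244 + j87.7)
|Γ| = 129/259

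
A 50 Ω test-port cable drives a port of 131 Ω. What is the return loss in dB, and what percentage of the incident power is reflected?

RL ≈ 6.98 dB; 20% of incident power reflected

Γ = (131 − 50)/(131 + 50) = 0.448
RL = −20·log₁₀(0.448) = 6.98 dB
P_refl/P_inc = |Γ|² = 0.2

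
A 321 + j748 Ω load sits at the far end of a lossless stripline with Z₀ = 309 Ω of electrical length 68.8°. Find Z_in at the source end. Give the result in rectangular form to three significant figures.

Z_in ≈ 70.9 − j259 Ω

tan(βl) = tan(68.8°) = 2.58
Z_in = Z_0·(Z_L + jZ_0·tanβl)/(Z_0 + jZ_L·tanβl)
     = 309·(321 + j1540)/(-1620 + j828)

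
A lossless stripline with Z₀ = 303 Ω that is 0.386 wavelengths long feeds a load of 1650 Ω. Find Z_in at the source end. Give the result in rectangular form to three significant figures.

Z_in ≈ 124 + j322 Ω

βl = 2π × 0.386 = 139°
tan(βl) = tan(139°) = -0.871
Z_in = Z_0·(Z_L + jZ_0·tanβl)/(Z_0 + jZ_L·tanβl)
     = 303·(1650 − j264)/(303 − j1440)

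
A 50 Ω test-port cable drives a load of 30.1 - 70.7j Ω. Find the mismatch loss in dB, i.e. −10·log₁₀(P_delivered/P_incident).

mismatch loss ≈ 2.78 dB

Γ = (-19.9 − j70.7)/(80.1 − j70.7), |Γ| = 0.687
|Γ|² = 0.473, so P_del/P_inc = 1 − |Γ|² = 0.527
ML = −10·log₁₀(1 − |Γ|²)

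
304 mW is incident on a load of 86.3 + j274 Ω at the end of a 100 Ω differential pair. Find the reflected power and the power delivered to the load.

|Γ| = |(-13.7 + j274)/(186.3 + j274)| = 0.828
|Γ|² = 0.686
P_refl = |Γ|²·P_inc = 208 mW, P_del = (1 − |Γ|²)·P_inc = 95.6 mW

P_reflected ≈ 208 mW; P_delivered ≈ 95.6 mW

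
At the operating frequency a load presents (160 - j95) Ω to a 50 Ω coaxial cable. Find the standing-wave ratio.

Γ = (Z_L − Z_0)/(Z_L + Z_0) = (110 − j95)/(210 − j95)
|Γ| = 145/230 = 0.631
VSWR = (1 + |Γ|)/(1 − |Γ|) = 1.63/0.369

VSWR ≈ 4.41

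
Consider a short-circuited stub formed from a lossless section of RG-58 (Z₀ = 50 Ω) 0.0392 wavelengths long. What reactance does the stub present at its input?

βl = 2π × 0.0392 = 14.1°
tan(βl) = 0.251
For a short-circuited stub, Z_in = jZ_0·tan(βl)

X_in ≈ 12.6 Ω (inductive)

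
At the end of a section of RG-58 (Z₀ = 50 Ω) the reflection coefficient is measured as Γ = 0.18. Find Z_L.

Z_L ≈ 72 Ω

Z_L = Z_0·(1 + Γ)/(1 − Γ) = 50·(1.18)/(0.82)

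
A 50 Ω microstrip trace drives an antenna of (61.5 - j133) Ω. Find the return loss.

RL ≈ 2.28 dB

Γ = (11.5 − j133)/(111.5 − j133), |Γ| = 0.769
RL = −20·log₁₀|Γ| = −20·log₁₀(0.769)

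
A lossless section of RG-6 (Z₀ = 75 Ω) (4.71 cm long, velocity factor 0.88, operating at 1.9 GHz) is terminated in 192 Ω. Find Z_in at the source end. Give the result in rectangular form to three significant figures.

Z_in ≈ 38.5 + j37.5 Ω

λ = v/f = 0.88·c / 1.9 GHz = 0.139 m
βl = 2π·l/λ = 2π × 0.339 = 122°
tan(βl) = tan(122°) = -1.6
Z_in = Z_0·(Z_L + jZ_0·tanβl)/(Z_0 + jZ_L·tanβl)
     = 75·(192 − j120)/(75 − j307)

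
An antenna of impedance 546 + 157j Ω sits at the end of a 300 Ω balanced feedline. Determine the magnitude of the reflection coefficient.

|Γ| ≈ 0.339

Γ = (Z_L − Z_0)/(Z_L + Z_0) = (246 + j157)/(846 + j157)
|Γ| = 292/860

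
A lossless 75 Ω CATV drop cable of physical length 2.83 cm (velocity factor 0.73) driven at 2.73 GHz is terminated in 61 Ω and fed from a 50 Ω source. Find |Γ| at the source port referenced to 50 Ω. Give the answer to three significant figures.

|Γ| ≈ 0.247

λ = v/f = 0.73·c / 2.73 GHz = 0.0802 m
βl = 2π·l/λ = 2π × 0.353 = 127°
tan(βl) = -1.33
Z_in = Z_0·(Z_L + jZ_0·tanβl)/(Z_0 + jZ_L·tanβl) = 77.8 − j15.6 Ω
Γ_s = (Z_in − Z_s)/(Z_in + Z_s) = (27.8 − j15.6)/(128 − j15.6), |Γ_s| = 0.247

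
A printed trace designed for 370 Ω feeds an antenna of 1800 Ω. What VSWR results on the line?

VSWR ≈ 4.86

For a purely resistive load, VSWR = R_L/Z_0 or Z_0/R_L (whichever > 1) = 1800/370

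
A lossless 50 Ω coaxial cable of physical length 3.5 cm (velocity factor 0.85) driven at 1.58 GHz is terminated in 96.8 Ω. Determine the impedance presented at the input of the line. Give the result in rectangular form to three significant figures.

Z_in ≈ 26.7 − j7.65 Ω

λ = v/f = 0.85·c / 1.58 GHz = 0.161 m
βl = 2π·l/λ = 2π × 0.217 = 78.1°
tan(βl) = tan(78.1°) = 4.73
Z_in = Z_0·(Z_L + jZ_0·tanβl)/(Z_0 + jZ_L·tanβl)
     = 50·(96.8 + j237)/(50 + j458)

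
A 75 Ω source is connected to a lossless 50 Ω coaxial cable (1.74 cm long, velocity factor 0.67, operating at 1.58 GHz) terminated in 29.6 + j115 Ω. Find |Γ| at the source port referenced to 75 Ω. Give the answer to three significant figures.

|Γ| ≈ 0.806

λ = v/f = 0.67·c / 1.58 GHz = 0.127 m
βl = 2π·l/λ = 2π × 0.137 = 49.2°
tan(βl) = 1.16
Z_in = Z_0·(Z_L + jZ_0·tanβl)/(Z_0 + jZ_L·tanβl) = 21.3 − j94.9 Ω
Γ_s = (Z_in − Z_s)/(Z_in + Z_s) = (-53.7 − j94.9)/(96.3 − j94.9), |Γ_s| = 0.806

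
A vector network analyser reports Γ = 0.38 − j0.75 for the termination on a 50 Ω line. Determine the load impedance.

Z_L = Z_0·(1 + Γ)/(1 − Γ) = 50·(1.38 − j0.75)/(0.62 + j0.75)

Z_L ≈ 15.5 − j79.2 Ω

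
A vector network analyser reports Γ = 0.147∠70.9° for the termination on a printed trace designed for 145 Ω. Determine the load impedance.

Z_L = Z_0·(1 + Γ)/(1 − Γ) = 145·(1.05 + j0.139)/(0.952 − j0.139)

Z_L ≈ 153 + j43.5 Ω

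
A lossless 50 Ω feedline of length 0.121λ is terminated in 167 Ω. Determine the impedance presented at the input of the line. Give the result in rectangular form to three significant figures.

Z_in ≈ 28.7 − j43.5 Ω

βl = 2π × 0.121 = 43.6°
tan(βl) = tan(43.6°) = 0.951
Z_in = Z_0·(Z_L + jZ_0·tanβl)/(Z_0 + jZ_L·tanβl)
     = 50·(167 + j47.5)/(50 + j159)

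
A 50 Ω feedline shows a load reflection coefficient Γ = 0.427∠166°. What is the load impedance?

Z_L = Z_0·(1 + Γ)/(1 − Γ) = 50·(0.586 + j0.103)/(1.41 − j0.103)

Z_L ≈ 20.3 + j5.14 Ω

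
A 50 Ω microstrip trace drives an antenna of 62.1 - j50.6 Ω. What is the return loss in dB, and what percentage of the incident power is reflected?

RL ≈ 7.47 dB; 17.9% of incident power reflected

Γ = (12.1 − j50.6)/(112.1 − j50.6), |Γ| = 0.423
RL = −20·log₁₀(0.423) = 7.47 dB
P_refl/P_inc = |Γ|² = 0.179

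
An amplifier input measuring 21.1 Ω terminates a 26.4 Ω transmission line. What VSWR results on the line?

Γ = (21.1 − 26.4)/(21.1 + 26.4) = -0.112
VSWR = (1 + 0.112)/(1 − 0.112)

VSWR ≈ 1.25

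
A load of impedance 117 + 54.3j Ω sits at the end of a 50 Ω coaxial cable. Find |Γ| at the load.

|Γ| ≈ 0.491

Γ = (Z_L − Z_0)/(Z_L + Z_0) = (67 + j54.3)/(167 + j54.3)
|Γ| = 86.2/176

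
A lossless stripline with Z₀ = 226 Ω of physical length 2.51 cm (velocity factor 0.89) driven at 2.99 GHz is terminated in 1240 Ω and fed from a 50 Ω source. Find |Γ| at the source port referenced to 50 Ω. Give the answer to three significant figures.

λ = v/f = 0.89·c / 2.99 GHz = 0.0893 m
βl = 2π·l/λ = 2π × 0.281 = 101°
tan(βl) = -5.06
Z_in = Z_0·(Z_L + jZ_0·tanβl)/(Z_0 + jZ_L·tanβl) = 42.7 + j43.2 Ω
Γ_s = (Z_in − Z_s)/(Z_in + Z_s) = (-7.25 + j43.2)/(92.7 + j43.2), |Γ_s| = 0.428

|Γ| ≈ 0.428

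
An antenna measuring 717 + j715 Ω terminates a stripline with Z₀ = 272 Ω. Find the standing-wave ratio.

VSWR ≈ 5.45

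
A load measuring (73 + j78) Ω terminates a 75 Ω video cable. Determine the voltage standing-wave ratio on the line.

VSWR ≈ 2.75

Γ = (Z_L − Z_0)/(Z_L + Z_0) = (-2 + j78)/(148 + j78)
|Γ| = 78/167 = 0.466
VSWR = (1 + |Γ|)/(1 − |Γ|) = 1.47/0.534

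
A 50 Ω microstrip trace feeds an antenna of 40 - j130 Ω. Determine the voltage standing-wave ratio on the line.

VSWR ≈ 10.4

Γ = (Z_L − Z_0)/(Z_L + Z_0) = (-10 − j130)/(90 − j130)
|Γ| = 130/158 = 0.825
VSWR = (1 + |Γ|)/(1 − |Γ|) = 1.82/0.175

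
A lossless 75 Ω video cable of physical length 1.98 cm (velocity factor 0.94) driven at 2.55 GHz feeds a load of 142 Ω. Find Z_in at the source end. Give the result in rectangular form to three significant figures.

Z_in ≈ 45.7 − j24.3 Ω

λ = v/f = 0.94·c / 2.55 GHz = 0.111 m
βl = 2π·l/λ = 2π × 0.179 = 64.5°
tan(βl) = tan(64.5°) = 2.09
Z_in = Z_0·(Z_L + jZ_0·tanβl)/(Z_0 + jZ_L·tanβl)
     = 75·(142 + j157)/(75 + j297)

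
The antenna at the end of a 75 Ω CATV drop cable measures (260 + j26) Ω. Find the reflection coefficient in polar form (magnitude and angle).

Γ ≈ 0.556 ∠ 3.56°

Γ = (Z_L − Z_0)/(Z_L + Z_0) = (185 + j26)/(335 + j26)
|Γ| = 187/336 = 0.556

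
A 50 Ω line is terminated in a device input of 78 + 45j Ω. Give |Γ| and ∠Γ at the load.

Γ ≈ 0.391 ∠ 38.7°

Γ = (Z_L − Z_0)/(Z_L + Z_0) = (28 + j45)/(128 + j45)
|Γ| = 53/136 = 0.391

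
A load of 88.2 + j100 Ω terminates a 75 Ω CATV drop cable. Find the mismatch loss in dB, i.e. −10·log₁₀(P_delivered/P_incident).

Γ = (13.2 + j100)/(163.2 + j100), |Γ| = 0.527
|Γ|² = 0.278, so P_del/P_inc = 1 − |Γ|² = 0.722
ML = −10·log₁₀(1 − |Γ|²)

mismatch loss ≈ 1.41 dB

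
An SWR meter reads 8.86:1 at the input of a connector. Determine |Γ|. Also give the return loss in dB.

|Γ| = (S − 1)/(S + 1) = (8.86 − 1)/(8.86 + 1) = 7.86/9.86
RL = −20·log₁₀|Γ| = −20·log₁₀(0.797)

|Γ| ≈ 0.797; return loss ≈ 1.97 dB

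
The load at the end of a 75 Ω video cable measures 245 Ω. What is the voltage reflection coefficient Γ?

Γ = 0.531

Γ = (Z_L − Z_0)/(Z_L + Z_0) = (245 − 75)/(245 + 75) = 170/320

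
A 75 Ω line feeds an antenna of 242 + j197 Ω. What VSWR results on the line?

Γ = (Z_L − Z_0)/(Z_L + Z_0) = (167 + j197)/(317 + j197)
|Γ| = 258/373 = 0.692
VSWR = (1 + |Γ|)/(1 − |Γ|) = 1.69/0.308

VSWR ≈ 5.49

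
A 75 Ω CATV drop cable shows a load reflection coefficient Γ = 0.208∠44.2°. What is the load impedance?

Z_L ≈ 96.3 + j29.2 Ω

Z_L = Z_0·(1 + Γ)/(1 − Γ) = 75·(1.15 + j0.145)/(0.851 − j0.145)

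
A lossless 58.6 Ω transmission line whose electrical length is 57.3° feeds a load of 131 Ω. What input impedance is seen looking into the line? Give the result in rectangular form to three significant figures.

Z_in ≈ 34.2 − j27.8 Ω

tan(βl) = tan(57.3°) = 1.56
Z_in = Z_0·(Z_L + jZ_0·tanβl)/(Z_0 + jZ_L·tanβl)
     = 58.6·(131 + j91.3)/(58.6 + j204)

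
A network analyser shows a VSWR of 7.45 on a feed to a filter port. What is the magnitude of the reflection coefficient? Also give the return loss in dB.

|Γ| = (S − 1)/(S + 1) = (7.45 − 1)/(7.45 + 1) = 6.45/8.45
RL = −20·log₁₀|Γ| = −20·log₁₀(0.763)

|Γ| ≈ 0.763; return loss ≈ 2.35 dB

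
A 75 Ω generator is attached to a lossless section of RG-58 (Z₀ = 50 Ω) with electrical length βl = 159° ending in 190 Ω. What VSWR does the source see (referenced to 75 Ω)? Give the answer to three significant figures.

tan(βl) = -0.384
Z_in = Z_0·(Z_L + jZ_0·tanβl)/(Z_0 + jZ_L·tanβl) = 69.7 + j82.5 Ω
Γ_s = (Z_in − Z_s)/(Z_in + Z_s) = (-5.3 + j82.5)/(145 + j82.5), |Γ_s| = 0.496
VSWR = (1 + |Γ_s|)/(1 − |Γ_s|)

VSWR ≈ 2.97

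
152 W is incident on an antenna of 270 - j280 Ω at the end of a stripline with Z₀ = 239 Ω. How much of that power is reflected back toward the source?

P_reflected ≈ 35.7 W

|Γ| = |(31 − j280)/(509 − j280)| = 0.485
|Γ|² = 0.235
P_refl = |Γ|²·P_inc = 35.7 W, P_del = (1 − |Γ|²)·P_inc = 116 W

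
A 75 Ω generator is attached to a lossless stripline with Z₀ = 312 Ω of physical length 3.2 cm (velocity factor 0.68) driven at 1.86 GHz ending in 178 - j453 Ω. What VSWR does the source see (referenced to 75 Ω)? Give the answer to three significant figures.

λ = v/f = 0.68·c / 1.86 GHz = 0.11 m
βl = 2π·l/λ = 2π × 0.292 = 105°
tan(βl) = -3.72
Z_in = Z_0·(Z_L + jZ_0·tanβl)/(Z_0 + jZ_L·tanβl) = 111 + j313 Ω
Γ_s = (Z_in − Z_s)/(Z_in + Z_s) = (35.6 + j313)/(186 + j313), |Γ_s| = 0.866
VSWR = (1 + |Γ_s|)/(1 − |Γ_s|)

VSWR ≈ 13.9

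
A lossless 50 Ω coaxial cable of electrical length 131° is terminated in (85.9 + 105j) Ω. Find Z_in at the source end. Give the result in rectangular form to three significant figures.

tan(βl) = tan(131°) = -1.15
Z_in = Z_0·(Z_L + jZ_0·tanβl)/(Z_0 + jZ_L·tanβl)
     = 50·(85.9 + j47.5)/(171 − j98.8)

Z_in ≈ 12.8 + j21.3 Ω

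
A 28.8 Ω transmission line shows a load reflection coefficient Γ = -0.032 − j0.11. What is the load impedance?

Z_L ≈ 26.4 − j5.88 Ω

Z_L = Z_0·(1 + Γ)/(1 − Γ) = 28.8·(0.968 − j0.11)/(1.03 + j0.11)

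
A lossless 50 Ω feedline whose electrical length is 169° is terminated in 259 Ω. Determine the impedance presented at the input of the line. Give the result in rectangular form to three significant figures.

Z_in ≈ 133 + j125 Ω

tan(βl) = tan(169°) = -0.194
Z_in = Z_0·(Z_L + jZ_0·tanβl)/(Z_0 + jZ_L·tanβl)
     = 50·(259 − j9.72)/(50 − j50.3)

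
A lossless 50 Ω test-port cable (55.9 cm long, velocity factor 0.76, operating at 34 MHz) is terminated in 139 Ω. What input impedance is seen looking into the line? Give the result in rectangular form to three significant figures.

λ = v/f = 0.76·c / 34 MHz = 6.71 m
βl = 2π·l/λ = 2π × 0.0834 = 30°
tan(βl) = tan(30°) = 0.578
Z_in = Z_0·(Z_L + jZ_0·tanβl)/(Z_0 + jZ_L·tanβl)
     = 50·(139 + j28.9)/(50 + j80.3)

Z_in ≈ 51.8 − j54.3 Ω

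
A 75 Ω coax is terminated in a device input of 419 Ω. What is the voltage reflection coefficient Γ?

Γ = (Z_L − Z_0)/(Z_L + Z_0) = (419 − 75)/(419 + 75) = 344/494

Γ = 0.696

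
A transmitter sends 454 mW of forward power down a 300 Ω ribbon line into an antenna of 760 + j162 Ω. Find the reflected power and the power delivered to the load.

P_reflected ≈ 93.9 mW; P_delivered ≈ 360 mW

|Γ| = |(460 + j162)/(1060 + j162)| = 0.455
|Γ|² = 0.207
P_refl = |Γ|²·P_inc = 93.9 mW, P_del = (1 − |Γ|²)·P_inc = 360 mW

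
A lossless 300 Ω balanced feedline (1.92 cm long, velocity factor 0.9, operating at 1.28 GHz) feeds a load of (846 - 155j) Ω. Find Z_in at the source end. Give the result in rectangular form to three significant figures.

Z_in ≈ 236 − j293 Ω

λ = v/f = 0.9·c / 1.28 GHz = 0.211 m
βl = 2π·l/λ = 2π × 0.091 = 32.8°
tan(βl) = tan(32.8°) = 0.644
Z_in = Z_0·(Z_L + jZ_0·tanβl)/(Z_0 + jZ_L·tanβl)
     = 300·(846 + j38.1)/(400 + j545)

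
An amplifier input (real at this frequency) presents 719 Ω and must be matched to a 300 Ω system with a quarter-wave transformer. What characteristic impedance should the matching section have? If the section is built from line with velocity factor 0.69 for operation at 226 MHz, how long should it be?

Z_qwt ≈ 464 Ω; length ≈ 22.9 cm

Z_qwt = √(Z_0·R_L) = √(300 × 719) = √215700
λ = 0.69·c/f = 0.916 m, so l = λ/4 = 0.229 m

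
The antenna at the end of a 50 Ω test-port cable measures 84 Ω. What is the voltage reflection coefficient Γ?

Γ = 0.254

Γ = (Z_L − Z_0)/(Z_L + Z_0) = (84 − 50)/(84 + 50) = 34/134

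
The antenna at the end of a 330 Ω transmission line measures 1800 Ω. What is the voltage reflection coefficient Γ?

Γ = 0.69

Γ = (Z_L − Z_0)/(Z_L + Z_0) = (1800 − 330)/(1800 + 330) = 1470/2130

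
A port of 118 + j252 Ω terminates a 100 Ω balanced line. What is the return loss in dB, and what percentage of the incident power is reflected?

Γ = (18 + j252)/(218 + j252), |Γ| = 0.758
RL = −20·log₁₀(0.758) = 2.4 dB
P_refl/P_inc = |Γ|² = 0.575

RL ≈ 2.4 dB; 57.5% of incident power reflected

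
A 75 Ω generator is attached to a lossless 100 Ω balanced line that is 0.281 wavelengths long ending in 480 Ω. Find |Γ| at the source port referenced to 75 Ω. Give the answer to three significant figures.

βl = 2π × 0.281 = 101°
tan(βl) = -5.07
Z_in = Z_0·(Z_L + jZ_0·tanβl)/(Z_0 + jZ_L·tanβl) = 21.6 + j18.8 Ω
Γ_s = (Z_in − Z_s)/(Z_in + Z_s) = (-53.4 + j18.8)/(96.6 + j18.8), |Γ_s| = 0.575

|Γ| ≈ 0.575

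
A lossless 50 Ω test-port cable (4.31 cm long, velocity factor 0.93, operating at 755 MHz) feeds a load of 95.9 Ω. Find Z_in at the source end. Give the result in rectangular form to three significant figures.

Z_in ≈ 43.6 − j30.3 Ω

λ = v/f = 0.93·c / 755 MHz = 0.37 m
βl = 2π·l/λ = 2π × 0.117 = 42°
tan(βl) = tan(42°) = 0.9
Z_in = Z_0·(Z_L + jZ_0·tanβl)/(Z_0 + jZ_L·tanβl)
     = 50·(95.9 + j45)/(50 + j86.3)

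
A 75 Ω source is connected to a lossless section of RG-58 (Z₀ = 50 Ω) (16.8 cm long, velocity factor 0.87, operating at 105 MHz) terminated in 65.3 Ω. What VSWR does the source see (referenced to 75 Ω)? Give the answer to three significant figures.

VSWR ≈ 1.36

λ = v/f = 0.87·c / 105 MHz = 2.49 m
βl = 2π·l/λ = 2π × 0.0676 = 24.3°
tan(βl) = 0.452
Z_in = Z_0·(Z_L + jZ_0·tanβl)/(Z_0 + jZ_L·tanβl) = 58.3 − j11.8 Ω
Γ_s = (Z_in − Z_s)/(Z_in + Z_s) = (-16.7 − j11.8)/(133 − j11.8), |Γ_s| = 0.153
VSWR = (1 + |Γ_s|)/(1 − |Γ_s|)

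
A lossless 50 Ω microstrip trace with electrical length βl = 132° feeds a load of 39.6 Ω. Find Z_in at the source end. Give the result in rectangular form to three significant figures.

Z_in ≈ 49.9 − j11.7 Ω

tan(βl) = tan(132°) = -1.11
Z_in = Z_0·(Z_L + jZ_0·tanβl)/(Z_0 + jZ_L·tanβl)
     = 50·(39.6 − j55.5)/(50 − j44)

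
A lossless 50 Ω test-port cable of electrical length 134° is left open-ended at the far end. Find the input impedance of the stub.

Z_in ≈ +j48.3 Ω

tan(βl) = -1.04
For an open-ended stub, Z_in = −jZ_0·cot(βl) = −jZ_0/tan(βl)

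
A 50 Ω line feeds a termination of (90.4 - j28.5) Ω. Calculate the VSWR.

VSWR ≈ 2.05

Γ = (Z_L − Z_0)/(Z_L + Z_0) = (40.4 − j28.5)/(140.4 − j28.5)
|Γ| = 49.4/143 = 0.345
VSWR = (1 + |Γ|)/(1 − |Γ|) = 1.35/0.655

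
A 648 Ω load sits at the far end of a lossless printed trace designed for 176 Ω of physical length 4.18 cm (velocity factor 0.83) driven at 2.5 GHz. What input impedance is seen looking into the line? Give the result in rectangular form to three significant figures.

λ = v/f = 0.83·c / 2.5 GHz = 0.0996 m
βl = 2π·l/λ = 2π × 0.42 = 151°
tan(βl) = tan(151°) = -0.552
Z_in = Z_0·(Z_L + jZ_0·tanβl)/(Z_0 + jZ_L·tanβl)
     = 176·(648 − j97.2)/(176 − j358)

Z_in ≈ 165 + j238 Ω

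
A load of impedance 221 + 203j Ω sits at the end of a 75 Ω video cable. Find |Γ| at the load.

|Γ| ≈ 0.697

Γ = (Z_L − Z_0)/(Z_L + Z_0) = (146 + j203)/(296 + j203)
|Γ| = 250/359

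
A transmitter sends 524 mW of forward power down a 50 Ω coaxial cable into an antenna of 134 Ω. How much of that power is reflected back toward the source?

Γ = (134 − 50)/(134 + 50) = 0.457
|Γ|² = 0.208
P_refl = |Γ|²·P_inc = 109 mW, P_del = (1 − |Γ|²)·P_inc = 415 mW

P_reflected ≈ 109 mW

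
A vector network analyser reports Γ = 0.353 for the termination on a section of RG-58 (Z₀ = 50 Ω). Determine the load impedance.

Z_L ≈ 105 Ω

Z_L = Z_0·(1 + Γ)/(1 − Γ) = 50·(1.35)/(0.647)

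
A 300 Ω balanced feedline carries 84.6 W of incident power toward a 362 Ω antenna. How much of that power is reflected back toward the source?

P_reflected ≈ 0.742 W

Γ = (362 − 300)/(362 + 300) = 0.0937
|Γ|² = 0.00877
P_refl = |Γ|²·P_inc = 0.742 W, P_del = (1 − |Γ|²)·P_inc = 83.9 W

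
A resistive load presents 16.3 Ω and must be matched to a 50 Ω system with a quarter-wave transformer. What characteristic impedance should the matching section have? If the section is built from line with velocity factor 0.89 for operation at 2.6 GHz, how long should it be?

Z_qwt = √(Z_0·R_L) = √(50 × 16.3) = √815
λ = 0.89·c/f = 0.103 m, so l = λ/4 = 0.0257 m

Z_qwt ≈ 28.5 Ω; length ≈ 2.57 cm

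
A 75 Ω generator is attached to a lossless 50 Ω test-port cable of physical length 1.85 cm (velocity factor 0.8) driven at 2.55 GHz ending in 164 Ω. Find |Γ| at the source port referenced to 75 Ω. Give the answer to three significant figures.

|Γ| ≈ 0.645

λ = v/f = 0.8·c / 2.55 GHz = 0.0941 m
βl = 2π·l/λ = 2π × 0.197 = 70.8°
tan(βl) = 2.87
Z_in = Z_0·(Z_L + jZ_0·tanβl)/(Z_0 + jZ_L·tanβl) = 16.9 − j15.6 Ω
Γ_s = (Z_in − Z_s)/(Z_in + Z_s) = (-58.1 − j15.6)/(91.9 − j15.6), |Γ_s| = 0.645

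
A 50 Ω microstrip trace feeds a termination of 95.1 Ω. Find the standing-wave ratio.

Γ = (95.1 − 50)/(95.1 + 50) = 0.311
VSWR = (1 + 0.311)/(1 − 0.311)

VSWR ≈ 1.9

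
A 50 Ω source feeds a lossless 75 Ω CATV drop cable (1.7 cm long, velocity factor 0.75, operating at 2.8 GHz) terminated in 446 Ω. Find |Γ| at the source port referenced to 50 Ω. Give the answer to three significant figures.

|Γ| ≈ 0.62

λ = v/f = 0.75·c / 2.8 GHz = 0.0804 m
βl = 2π·l/λ = 2π × 0.212 = 76.2°
tan(βl) = 4.06
Z_in = Z_0·(Z_L + jZ_0·tanβl)/(Z_0 + jZ_L·tanβl) = 13.4 − j17.9 Ω
Γ_s = (Z_in − Z_s)/(Z_in + Z_s) = (-36.6 − j17.9)/(63.4 − j17.9), |Γ_s| = 0.62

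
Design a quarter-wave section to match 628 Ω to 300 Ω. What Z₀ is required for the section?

Z_qwt ≈ 434 Ω

Z_qwt = √(Z_0·R_L) = √(300 × 628) = √188400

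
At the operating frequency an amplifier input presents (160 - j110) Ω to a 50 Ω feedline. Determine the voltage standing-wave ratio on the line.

Γ = (Z_L − Z_0)/(Z_L + Z_0) = (110 − j110)/(210 − j110)
|Γ| = 156/237 = 0.656
VSWR = (1 + |Γ|)/(1 − |Γ|) = 1.66/0.344

VSWR ≈ 4.82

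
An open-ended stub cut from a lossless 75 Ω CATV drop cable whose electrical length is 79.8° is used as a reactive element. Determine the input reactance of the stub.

X_in ≈ -13.5 Ω (capacitive)

tan(βl) = 5.56
For an open-ended stub, Z_in = −jZ_0·cot(βl) = −jZ_0/tan(βl)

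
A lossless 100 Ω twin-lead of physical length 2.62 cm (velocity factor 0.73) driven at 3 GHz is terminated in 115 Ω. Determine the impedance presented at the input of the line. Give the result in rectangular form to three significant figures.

λ = v/f = 0.73·c / 3 GHz = 0.073 m
βl = 2π·l/λ = 2π × 0.359 = 129°
tan(βl) = tan(129°) = -1.23
Z_in = Z_0·(Z_L + jZ_0·tanβl)/(Z_0 + jZ_L·tanβl)
     = 100·(115 − j123)/(100 − j141)

Z_in ≈ 96.3 + j13.2 Ω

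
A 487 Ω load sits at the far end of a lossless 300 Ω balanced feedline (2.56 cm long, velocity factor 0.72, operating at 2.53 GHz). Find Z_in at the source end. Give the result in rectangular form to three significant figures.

Z_in ≈ 196 + j58 Ω

λ = v/f = 0.72·c / 2.53 GHz = 0.0854 m
βl = 2π·l/λ = 2π × 0.3 = 108°
tan(βl) = tan(108°) = -3.09
Z_in = Z_0·(Z_L + jZ_0·tanβl)/(Z_0 + jZ_L·tanβl)
     = 300·(487 − j926)/(300 − j1500)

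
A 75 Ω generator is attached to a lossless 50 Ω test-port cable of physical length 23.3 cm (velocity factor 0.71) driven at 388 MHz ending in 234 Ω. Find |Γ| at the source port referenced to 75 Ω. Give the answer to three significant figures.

|Γ| ≈ 0.597

λ = v/f = 0.71·c / 388 MHz = 0.549 m
βl = 2π·l/λ = 2π × 0.424 = 153°
tan(βl) = -0.514
Z_in = Z_0·(Z_L + jZ_0·tanβl)/(Z_0 + jZ_L·tanβl) = 43.6 + j79.2 Ω
Γ_s = (Z_in − Z_s)/(Z_in + Z_s) = (-31.4 + j79.2)/(119 + j79.2), |Γ_s| = 0.597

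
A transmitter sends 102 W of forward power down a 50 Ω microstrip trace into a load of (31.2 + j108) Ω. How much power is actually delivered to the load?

P_delivered ≈ 34.9 W

|Γ| = |(-18.8 + j108)/(81.2 + j108)| = 0.811
|Γ|² = 0.658
P_refl = |Γ|²·P_inc = 67.1 W, P_del = (1 − |Γ|²)·P_inc = 34.9 W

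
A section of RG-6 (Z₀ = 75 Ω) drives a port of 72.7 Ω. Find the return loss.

Γ = (72.7 − 75)/(72.7 + 75) = -0.0156
RL = −20·log₁₀|Γ| = −20·log₁₀(0.0156)

RL ≈ 36.2 dB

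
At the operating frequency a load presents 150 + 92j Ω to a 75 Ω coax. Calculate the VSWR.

VSWR ≈ 2.91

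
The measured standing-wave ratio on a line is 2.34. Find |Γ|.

|Γ| ≈ 0.401

|Γ| = (S − 1)/(S + 1) = (2.34 − 1)/(2.34 + 1) = 1.34/3.34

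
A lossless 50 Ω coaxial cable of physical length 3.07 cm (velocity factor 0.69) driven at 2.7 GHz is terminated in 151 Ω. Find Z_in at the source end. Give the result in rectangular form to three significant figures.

λ = v/f = 0.69·c / 2.7 GHz = 0.0767 m
βl = 2π·l/λ = 2π × 0.4 = 144°
tan(βl) = tan(144°) = -0.722
Z_in = Z_0·(Z_L + jZ_0·tanβl)/(Z_0 + jZ_L·tanβl)
     = 50·(151 − j36.1)/(50 − j109)

Z_in ≈ 39.9 + j50.9 Ω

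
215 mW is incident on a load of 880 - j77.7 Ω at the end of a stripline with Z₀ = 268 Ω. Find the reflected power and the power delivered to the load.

|Γ| = |(612 − j77.7)/(1148 − j77.7)| = 0.536
|Γ|² = 0.287
P_refl = |Γ|²·P_inc = 61.8 mW, P_del = (1 − |Γ|²)·P_inc = 153 mW

P_reflected ≈ 61.8 mW; P_delivered ≈ 153 mW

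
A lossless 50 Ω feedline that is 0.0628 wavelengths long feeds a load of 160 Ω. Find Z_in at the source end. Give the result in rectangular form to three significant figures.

βl = 2π × 0.0628 = 22.6°
tan(βl) = tan(22.6°) = 0.416
Z_in = Z_0·(Z_L + jZ_0·tanβl)/(Z_0 + jZ_L·tanβl)
     = 50·(160 + j20.8)/(50 + j66.6)

Z_in ≈ 67.6 − j69.3 Ω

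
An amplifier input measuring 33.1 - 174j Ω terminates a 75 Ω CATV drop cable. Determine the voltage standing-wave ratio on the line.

VSWR ≈ 14.8

Γ = (Z_L − Z_0)/(Z_L + Z_0) = (-41.9 − j174)/(108.1 − j174)
|Γ| = 179/205 = 0.874
VSWR = (1 + |Γ|)/(1 − |Γ|) = 1.87/0.126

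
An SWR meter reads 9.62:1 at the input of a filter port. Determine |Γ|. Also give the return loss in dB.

|Γ| ≈ 0.812; return loss ≈ 1.81 dB

|Γ| = (S − 1)/(S + 1) = (9.62 − 1)/(9.62 + 1) = 8.62/10.6
RL = −20·log₁₀|Γ| = −20·log₁₀(0.812)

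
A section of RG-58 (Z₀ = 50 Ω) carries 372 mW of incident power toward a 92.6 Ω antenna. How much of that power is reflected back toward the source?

P_reflected ≈ 33.2 mW

Γ = (92.6 − 50)/(92.6 + 50) = 0.299
|Γ|² = 0.0892
P_refl = |Γ|²·P_inc = 33.2 mW, P_del = (1 − |Γ|²)·P_inc = 339 mW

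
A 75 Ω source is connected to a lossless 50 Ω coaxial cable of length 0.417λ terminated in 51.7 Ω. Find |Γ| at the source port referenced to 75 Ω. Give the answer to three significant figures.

|Γ| ≈ 0.192

βl = 2π × 0.417 = 150°
tan(βl) = -0.575
Z_in = Z_0·(Z_L + jZ_0·tanβl)/(Z_0 + jZ_L·tanβl) = 50.8 + j1.47 Ω
Γ_s = (Z_in − Z_s)/(Z_in + Z_s) = (-24.2 + j1.47)/(126 + j1.47), |Γ_s| = 0.192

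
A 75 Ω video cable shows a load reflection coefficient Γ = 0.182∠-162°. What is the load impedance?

Z_L ≈ 52.6 − j6.12 Ω

Z_L = Z_0·(1 + Γ)/(1 − Γ) = 75·(0.827 − j0.0562)/(1.17 + j0.0562)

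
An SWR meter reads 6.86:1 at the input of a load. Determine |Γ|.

|Γ| = (S − 1)/(S + 1) = (6.86 − 1)/(6.86 + 1) = 5.86/7.86

|Γ| ≈ 0.746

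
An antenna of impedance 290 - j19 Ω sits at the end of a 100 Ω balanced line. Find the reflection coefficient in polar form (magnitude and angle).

Γ ≈ 0.489 ∠ -2.92°

Γ = (Z_L − Z_0)/(Z_L + Z_0) = (190 − j19)/(390 − j19)
|Γ| = 191/390 = 0.489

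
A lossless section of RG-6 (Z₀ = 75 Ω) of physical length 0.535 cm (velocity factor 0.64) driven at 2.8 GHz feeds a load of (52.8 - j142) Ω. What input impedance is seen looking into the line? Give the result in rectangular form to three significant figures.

λ = v/f = 0.64·c / 2.8 GHz = 0.0686 m
βl = 2π·l/λ = 2π × 0.078 = 28.1°
tan(βl) = tan(28.1°) = 0.534
Z_in = Z_0·(Z_L + jZ_0·tanβl)/(Z_0 + jZ_L·tanβl)
     = 75·(52.8 − j102)/(151 + j28.2)

Z_in ≈ 16.2 − j53.8 Ω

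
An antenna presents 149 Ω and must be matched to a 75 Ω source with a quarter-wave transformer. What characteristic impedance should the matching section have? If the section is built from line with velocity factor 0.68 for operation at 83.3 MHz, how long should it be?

Z_qwt ≈ 106 Ω; length ≈ 61.2 cm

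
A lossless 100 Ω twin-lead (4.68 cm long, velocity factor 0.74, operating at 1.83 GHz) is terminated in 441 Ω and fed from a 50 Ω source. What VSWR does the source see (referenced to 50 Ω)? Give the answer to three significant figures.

λ = v/f = 0.74·c / 1.83 GHz = 0.121 m
βl = 2π·l/λ = 2π × 0.386 = 139°
tan(βl) = -0.873
Z_in = Z_0·(Z_L + jZ_0·tanβl)/(Z_0 + jZ_L·tanβl) = 49.1 + j102 Ω
Γ_s = (Z_in − Z_s)/(Z_in + Z_s) = (-0.879 + j102)/(99.1 + j102), |Γ_s| = 0.716
VSWR = (1 + |Γ_s|)/(1 − |Γ_s|)

VSWR ≈ 6.05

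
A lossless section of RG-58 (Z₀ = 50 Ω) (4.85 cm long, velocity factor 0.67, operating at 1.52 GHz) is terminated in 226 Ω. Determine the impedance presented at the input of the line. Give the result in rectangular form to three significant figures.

Z_in ≈ 19.3 + j41.2 Ω

λ = v/f = 0.67·c / 1.52 GHz = 0.132 m
βl = 2π·l/λ = 2π × 0.367 = 132°
tan(βl) = tan(132°) = -1.11
Z_in = Z_0·(Z_L + jZ_0·tanβl)/(Z_0 + jZ_L·tanβl)
     = 50·(226 − j55.5)/(50 − j251)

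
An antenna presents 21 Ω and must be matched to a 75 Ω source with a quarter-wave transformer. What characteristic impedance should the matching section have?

Z_qwt ≈ 39.7 Ω

Z_qwt = √(Z_0·R_L) = √(75 × 21) = √1575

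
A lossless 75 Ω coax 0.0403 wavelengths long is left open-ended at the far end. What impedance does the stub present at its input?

Z_in ≈ −j290 Ω

βl = 2π × 0.0403 = 14.5°
tan(βl) = 0.259
For an open-ended stub, Z_in = −jZ_0·cot(βl) = −jZ_0/tan(βl)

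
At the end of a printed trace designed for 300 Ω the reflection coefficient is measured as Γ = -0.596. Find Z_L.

Z_L ≈ 75.9 Ω

Z_L = Z_0·(1 + Γ)/(1 − Γ) = 300·(0.404)/(1.6)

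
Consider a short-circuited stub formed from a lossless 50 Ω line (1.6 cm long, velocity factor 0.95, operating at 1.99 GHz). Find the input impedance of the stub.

λ = v/f = 0.95·c / 1.99 GHz = 0.143 m
βl = 2π·l/λ = 2π × 0.112 = 40.2°
tan(βl) = 0.846
For a short-circuited stub, Z_in = jZ_0·tan(βl)

Z_in ≈ +j42.3 Ω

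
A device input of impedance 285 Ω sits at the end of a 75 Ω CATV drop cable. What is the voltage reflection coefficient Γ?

Γ = 0.583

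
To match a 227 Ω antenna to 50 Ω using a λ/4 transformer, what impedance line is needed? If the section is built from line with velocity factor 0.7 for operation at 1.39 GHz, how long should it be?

Z_qwt = √(Z_0·R_L) = √(50 × 227) = √11350
λ = 0.7·c/f = 0.151 m, so l = λ/4 = 0.0378 m

Z_qwt ≈ 107 Ω; length ≈ 3.78 cm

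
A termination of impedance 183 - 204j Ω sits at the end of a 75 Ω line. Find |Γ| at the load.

Γ = (Z_L − Z_0)/(Z_L + Z_0) = (108 − j204)/(258 − j204)
|Γ| = 231/329

|Γ| ≈ 0.702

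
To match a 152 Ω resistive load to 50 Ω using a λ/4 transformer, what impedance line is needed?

Z_qwt ≈ 87.2 Ω

Z_qwt = √(Z_0·R_L) = √(50 × 152) = √7600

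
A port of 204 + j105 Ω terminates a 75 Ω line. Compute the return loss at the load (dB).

Γ = (129 + j105)/(279 + j105), |Γ| = 0.558
RL = −20·log₁₀|Γ| = −20·log₁₀(0.558)

RL ≈ 5.07 dB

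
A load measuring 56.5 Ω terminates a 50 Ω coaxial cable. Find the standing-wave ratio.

For a purely resistive load, VSWR = R_L/Z_0 or Z_0/R_L (whichever > 1) = 56.5/50

VSWR ≈ 1.13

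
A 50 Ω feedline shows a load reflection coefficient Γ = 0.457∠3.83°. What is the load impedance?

Z_L = Z_0·(1 + Γ)/(1 − Γ) = 50·(1.46 + j0.0305)/(0.544 − j0.0305)

Z_L ≈ 133 + j10.3 Ω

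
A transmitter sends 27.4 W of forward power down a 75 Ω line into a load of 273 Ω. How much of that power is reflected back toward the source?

P_reflected ≈ 8.87 W

Γ = (273 − 75)/(273 + 75) = 0.569
|Γ|² = 0.324
P_refl = |Γ|²·P_inc = 8.87 W, P_del = (1 − |Γ|²)·P_inc = 18.5 W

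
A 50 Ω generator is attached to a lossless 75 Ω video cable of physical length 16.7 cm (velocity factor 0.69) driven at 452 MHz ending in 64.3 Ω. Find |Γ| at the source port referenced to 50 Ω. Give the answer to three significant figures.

λ = v/f = 0.69·c / 452 MHz = 0.458 m
βl = 2π·l/λ = 2π × 0.365 = 131°
tan(βl) = -1.14
Z_in = Z_0·(Z_L + jZ_0·tanβl)/(Z_0 + jZ_L·tanβl) = 75.6 − j11.6 Ω
Γ_s = (Z_in − Z_s)/(Z_in + Z_s) = (25.6 − j11.6)/(126 − j11.6), |Γ_s| = 0.223

|Γ| ≈ 0.223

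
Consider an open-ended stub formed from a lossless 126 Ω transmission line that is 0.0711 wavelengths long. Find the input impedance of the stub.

Z_in ≈ −j263 Ω

βl = 2π × 0.0711 = 25.6°
tan(βl) = 0.479
For an open-ended stub, Z_in = −jZ_0·cot(βl) = −jZ_0/tan(βl)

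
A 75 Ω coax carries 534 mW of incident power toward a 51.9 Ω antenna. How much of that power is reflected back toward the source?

P_reflected ≈ 17.7 mW

Γ = (51.9 − 75)/(51.9 + 75) = -0.182
|Γ|² = 0.0331
P_refl = |Γ|²·P_inc = 17.7 mW, P_del = (1 − |Γ|²)·P_inc = 516 mW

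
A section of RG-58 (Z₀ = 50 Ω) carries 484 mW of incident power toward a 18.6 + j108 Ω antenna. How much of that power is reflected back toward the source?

|Γ| = |(-31.4 + j108)/(68.6 + j108)| = 0.879
|Γ|² = 0.773
P_refl = |Γ|²·P_inc = 374 mW, P_del = (1 − |Γ|²)·P_inc = 110 mW

P_reflected ≈ 374 mW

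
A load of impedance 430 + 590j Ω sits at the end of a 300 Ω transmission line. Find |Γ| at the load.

Γ = (Z_L − Z_0)/(Z_L + Z_0) = (130 + j590)/(730 + j590)
|Γ| = 604/939

|Γ| ≈ 0.644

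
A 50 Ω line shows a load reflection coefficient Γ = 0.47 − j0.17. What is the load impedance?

Z_L = Z_0·(1 + Γ)/(1 − Γ) = 50·(1.47 − j0.17)/(0.53 + j0.17)

Z_L ≈ 121 − j54.9 Ω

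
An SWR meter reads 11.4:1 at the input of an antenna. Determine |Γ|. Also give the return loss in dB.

|Γ| = (S − 1)/(S + 1) = (11.4 − 1)/(11.4 + 1) = 10.4/12.4
RL = −20·log₁₀|Γ| = −20·log₁₀(0.839)

|Γ| ≈ 0.839; return loss ≈ 1.53 dB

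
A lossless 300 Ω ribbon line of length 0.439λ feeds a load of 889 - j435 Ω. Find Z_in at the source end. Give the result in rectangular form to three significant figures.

Z_in ≈ 646 + j520 Ω

βl = 2π × 0.439 = 158°
tan(βl) = tan(158°) = -0.403
Z_in = Z_0·(Z_L + jZ_0·tanβl)/(Z_0 + jZ_L·tanβl)
     = 300·(889 − j556)/(125 − j358)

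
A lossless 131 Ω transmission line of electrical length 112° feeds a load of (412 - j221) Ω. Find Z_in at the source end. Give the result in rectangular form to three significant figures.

Z_in ≈ 41.5 + j69.9 Ω

tan(βl) = tan(112°) = -2.48
Z_in = Z_0·(Z_L + jZ_0·tanβl)/(Z_0 + jZ_L·tanβl)
     = 131·(412 − j545)/(-416 − j1020)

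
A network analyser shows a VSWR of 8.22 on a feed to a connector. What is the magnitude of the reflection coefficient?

|Γ| = (S − 1)/(S + 1) = (8.22 − 1)/(8.22 + 1) = 7.22/9.22

|Γ| ≈ 0.783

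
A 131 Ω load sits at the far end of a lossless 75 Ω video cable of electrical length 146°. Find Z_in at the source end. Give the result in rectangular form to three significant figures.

Z_in ≈ 79.8 + j43.4 Ω

tan(βl) = tan(146°) = -0.675
Z_in = Z_0·(Z_L + jZ_0·tanβl)/(Z_0 + jZ_L·tanβl)
     = 75·(131 − j50.6)/(75 − j88.4)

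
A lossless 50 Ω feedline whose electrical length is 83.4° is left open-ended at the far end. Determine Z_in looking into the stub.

Z_in ≈ −j5.79 Ω

tan(βl) = 8.64
For an open-ended stub, Z_in = −jZ_0·cot(βl) = −jZ_0/tan(βl)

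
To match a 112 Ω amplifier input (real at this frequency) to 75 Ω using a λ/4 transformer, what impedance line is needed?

Z_qwt = √(Z_0·R_L) = √(75 × 112) = √8400

Z_qwt ≈ 91.7 Ω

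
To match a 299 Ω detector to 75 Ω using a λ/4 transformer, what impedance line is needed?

Z_qwt = √(Z_0·R_L) = √(75 × 299) = √22420

Z_qwt ≈ 150 Ω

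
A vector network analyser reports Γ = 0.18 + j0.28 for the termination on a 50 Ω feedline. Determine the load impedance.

Z_L = Z_0·(1 + Γ)/(1 − Γ) = 50·(1.18 + j0.28)/(0.82 − j0.28)

Z_L ≈ 59.2 + j37.3 Ω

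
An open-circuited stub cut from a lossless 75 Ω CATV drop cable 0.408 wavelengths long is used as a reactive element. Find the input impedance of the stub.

βl = 2π × 0.408 = 147°
tan(βl) = -0.652
For an open-circuited stub, Z_in = −jZ_0·cot(βl) = −jZ_0/tan(βl)

Z_in ≈ +j115 Ω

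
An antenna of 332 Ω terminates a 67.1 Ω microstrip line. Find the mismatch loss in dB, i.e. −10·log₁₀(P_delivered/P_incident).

mismatch loss ≈ 2.52 dB

Γ = (332 − 67.1)/(332 + 67.1) = 0.664
|Γ|² = 0.441, so P_del/P_inc = 1 − |Γ|² = 0.559
ML = −10·log₁₀(1 − |Γ|²)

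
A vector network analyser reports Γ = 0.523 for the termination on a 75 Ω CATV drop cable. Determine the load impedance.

Z_L ≈ 239 Ω

Z_L = Z_0·(1 + Γ)/(1 − Γ) = 75·(1.52)/(0.477)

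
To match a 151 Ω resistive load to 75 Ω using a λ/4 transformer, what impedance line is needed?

Z_qwt ≈ 106 Ω

Z_qwt = √(Z_0·R_L) = √(75 × 151) = √11320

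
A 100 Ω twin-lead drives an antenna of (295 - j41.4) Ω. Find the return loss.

Γ = (195 − j41.4)/(395 − j41.4), |Γ| = 0.502
RL = −20·log₁₀|Γ| = −20·log₁₀(0.502)

RL ≈ 5.99 dB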